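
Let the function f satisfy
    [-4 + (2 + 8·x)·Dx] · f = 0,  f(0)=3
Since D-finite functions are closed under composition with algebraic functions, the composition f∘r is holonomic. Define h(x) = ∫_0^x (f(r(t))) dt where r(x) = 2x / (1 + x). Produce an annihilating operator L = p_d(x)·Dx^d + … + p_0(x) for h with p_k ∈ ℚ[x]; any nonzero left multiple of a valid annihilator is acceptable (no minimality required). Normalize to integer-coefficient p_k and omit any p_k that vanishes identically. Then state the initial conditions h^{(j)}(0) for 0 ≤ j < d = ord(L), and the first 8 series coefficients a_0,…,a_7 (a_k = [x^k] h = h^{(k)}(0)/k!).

L = -4·Dx + (1 + 10·x + 9·x^2)·Dx^2  (order 2).
h: a_k = 0, 3, 6, -12, 39, -852/5, 882, -35460/7, …
ICs: h(0) = 0, h′(0) = 3.

f: a_k = 3, 6, -6, 12, -30, 84, -252, 792, …
h₀=f(r): pull back L_f along r ⇒ L₀.
Integrate: L := L₀·Dx.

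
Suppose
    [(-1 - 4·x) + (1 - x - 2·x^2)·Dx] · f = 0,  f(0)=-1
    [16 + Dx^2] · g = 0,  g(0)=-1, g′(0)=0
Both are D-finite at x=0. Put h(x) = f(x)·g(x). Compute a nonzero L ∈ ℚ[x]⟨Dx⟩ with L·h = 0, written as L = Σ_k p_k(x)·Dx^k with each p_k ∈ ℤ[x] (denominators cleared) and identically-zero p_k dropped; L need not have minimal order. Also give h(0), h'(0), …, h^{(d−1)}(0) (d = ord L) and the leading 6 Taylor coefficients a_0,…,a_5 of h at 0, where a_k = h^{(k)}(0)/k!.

f: a_k = -1, -1, -3, -5, -11, -21, …
g: a_k = -1, 0, 8, 0, -32/3, 0, …
f·g: L₀ = L_f ⊗_s L_g, ord ≤ 1·2.
L = (-12 + 16·x + 32·x^2) + (2 + 8·x)·Dx + (-1 + x + 2·x^2)·Dx^2  (order 2).
h: a_k = 1, 1, -5, -3, -7/3, -25/3, …
ICs: h(0) = 1, h′(0) = 1.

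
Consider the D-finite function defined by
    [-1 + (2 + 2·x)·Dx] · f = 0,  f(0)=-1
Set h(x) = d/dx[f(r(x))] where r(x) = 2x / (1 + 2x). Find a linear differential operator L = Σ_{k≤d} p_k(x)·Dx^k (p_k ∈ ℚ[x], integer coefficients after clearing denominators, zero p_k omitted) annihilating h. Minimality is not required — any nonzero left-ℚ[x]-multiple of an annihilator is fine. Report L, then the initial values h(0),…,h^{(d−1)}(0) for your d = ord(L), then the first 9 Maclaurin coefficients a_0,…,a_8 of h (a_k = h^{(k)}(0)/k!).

f: a_k = -1, -1/2, 1/8, -1/16, 5/128, -7/256, 21/1024, -33/2048, 429/32768, …
Change of var in L_f (x↦r) gives L₀.
Derive L from L₀ (diff closure).
L = (-5 - 16·x) + (-1 - 6·x - 8·x^2)·Dx  (order 1).
h: a_k = -1, 5, -39/2, 141/2, -1995/8, 7059/8, -50435/16, 182461/16, -5347827/128, …
ICs: h(0) = -1.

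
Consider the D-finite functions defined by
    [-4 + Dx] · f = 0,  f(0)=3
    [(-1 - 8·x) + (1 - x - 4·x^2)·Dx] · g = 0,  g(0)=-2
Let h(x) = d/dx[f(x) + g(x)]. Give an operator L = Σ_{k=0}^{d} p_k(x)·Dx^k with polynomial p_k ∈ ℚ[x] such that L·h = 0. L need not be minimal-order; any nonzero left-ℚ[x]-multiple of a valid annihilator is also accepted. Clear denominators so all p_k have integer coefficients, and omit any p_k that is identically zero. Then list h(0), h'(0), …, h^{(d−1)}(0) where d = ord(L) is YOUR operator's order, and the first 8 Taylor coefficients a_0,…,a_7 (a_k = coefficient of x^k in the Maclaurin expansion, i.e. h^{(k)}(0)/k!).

f: a_k = 3, 12, 24, 32, 32, 128/5, 256/15, 1024/105, …
g: a_k = -2, -2, -10, -18, -58, -130, -362, -882, …
Sum ⇒ L₀ = lclm(L_f,L_g) in ℚ(x)⟨Dx⟩.
h₀' ⇒ L via d/dx closure of L₀.
L = (28 + 848·x + 896·x^2 + 4608·x^3 + 3072·x^4) + (-19 - 192·x - 472·x^2 - 1152·x^3 + 640·x^4 + 1024·x^5)·Dx + (3 - 5·x + 62·x^2 - 352·x^4 - 256·x^5)·Dx^2  (order 2).
h: a_k = 10, 28, 42, -104, -522, -10348/5, -91586/15, -1953104/105, …
ICs: h(0) = 10, h′(0) = 28.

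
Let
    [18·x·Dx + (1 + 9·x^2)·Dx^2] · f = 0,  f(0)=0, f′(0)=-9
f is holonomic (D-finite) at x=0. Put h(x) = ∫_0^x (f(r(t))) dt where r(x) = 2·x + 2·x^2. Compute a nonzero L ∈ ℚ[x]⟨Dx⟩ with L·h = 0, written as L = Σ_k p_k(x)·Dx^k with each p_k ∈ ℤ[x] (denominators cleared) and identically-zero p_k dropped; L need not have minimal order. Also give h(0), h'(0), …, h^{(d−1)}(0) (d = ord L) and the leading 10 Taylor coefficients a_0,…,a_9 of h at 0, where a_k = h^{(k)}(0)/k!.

L = (-2 + 72·x + 288·x^2 + 432·x^3 + 216·x^4)·Dx^2 + (1 + 2·x + 36·x^2 + 144·x^3 + 180·x^4 + 72·x^5)·Dx^3  (order 3).
h: a_k = 0, 0, -9, -6, 54, 648/5, -3348/5, -23112/7, 64152/7, 88128, …
ICs: h(0) = 0, h′(0) = 0, h′′(0) = -18.

f: a_k = 0, -9, 0, 27, 0, -729/5, 0, 6561/7, 0, -6561, …
h₀=f(r): pull back L_f along r ⇒ L₀.
h=∫₀ˣh₀: take L = L₀·Dx.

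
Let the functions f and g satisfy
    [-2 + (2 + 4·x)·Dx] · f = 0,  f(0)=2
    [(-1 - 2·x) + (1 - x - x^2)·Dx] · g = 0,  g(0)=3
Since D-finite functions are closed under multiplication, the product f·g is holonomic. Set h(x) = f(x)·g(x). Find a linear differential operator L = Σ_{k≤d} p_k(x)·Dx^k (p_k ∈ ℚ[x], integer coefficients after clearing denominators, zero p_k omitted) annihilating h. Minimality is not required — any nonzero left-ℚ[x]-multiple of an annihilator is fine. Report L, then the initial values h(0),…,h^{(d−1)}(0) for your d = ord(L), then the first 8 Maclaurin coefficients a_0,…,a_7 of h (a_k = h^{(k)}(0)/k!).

L = (2 + 3·x + 3·x^2) + (-1 - x + 3·x^2 + 2·x^3)·Dx  (order 1).
h: a_k = 6, 12, 15, 30, 165/4, 153/2, 879/8, 795/4, …
ICs: h(0) = 6.

f: a_k = 2, 2, -1, 1, -5/4, 7/4, -21/8, 33/8, …
g: a_k = 3, 3, 6, 9, 15, 24, 39, 63, …
f·g: L₀ = L_f ⊗_s L_g, ord ≤ 1·1.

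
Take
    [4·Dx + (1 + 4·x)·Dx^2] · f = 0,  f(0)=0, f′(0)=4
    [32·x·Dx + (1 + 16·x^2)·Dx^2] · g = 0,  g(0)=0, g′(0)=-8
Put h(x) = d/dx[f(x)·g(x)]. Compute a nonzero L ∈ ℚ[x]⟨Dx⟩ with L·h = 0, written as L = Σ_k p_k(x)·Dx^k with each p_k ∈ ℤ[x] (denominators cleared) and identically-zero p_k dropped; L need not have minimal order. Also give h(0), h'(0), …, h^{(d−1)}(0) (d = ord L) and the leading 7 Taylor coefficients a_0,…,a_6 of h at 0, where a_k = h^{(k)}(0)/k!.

L = (1536 + 11264·x + 81920·x^2 + 638976·x^3 + 1966080·x^4 + 3407872·x^5 + 4194304·x^7) + (288 + 7936·x + 78848·x^2 + 495616·x^3 + 2228224·x^4 + 6094848·x^5 + 9175040·x^6 + 3145728·x^7 + 14680064·x^8)·Dx + (48 + 1024·x + 12288·x^2 + 79872·x^3 + 368640·x^4 + 1277952·x^5 + 3145728·x^6 + 4718592·x^7 + 3145728·x^8 + 8388608·x^9)·Dx^2 + (5 + 72·x + 592·x^2 + 3584·x^3 + 16896·x^4 + 61440·x^5 + 172032·x^6 + 393216·x^7 + 589824·x^8 + 524288·x^9 + 1048576·x^10)·Dx^3  (order 3).
h: a_k = 0, -64, 192, 0, 2560/3, -212992/15, 630784/15, …
ICs: h(0) = 0, h′(0) = -64, h′′(0) = 384.

f: a_k = 0, 4, -8, 64/3, -64, 1024/5, -2048/3, …
g: a_k = 0, -8, 0, 128/3, 0, -2048/5, 0, …
Product ⇒ symmetric product L₀, ord ≤ 4.
Derive L from L₀ (diff closure).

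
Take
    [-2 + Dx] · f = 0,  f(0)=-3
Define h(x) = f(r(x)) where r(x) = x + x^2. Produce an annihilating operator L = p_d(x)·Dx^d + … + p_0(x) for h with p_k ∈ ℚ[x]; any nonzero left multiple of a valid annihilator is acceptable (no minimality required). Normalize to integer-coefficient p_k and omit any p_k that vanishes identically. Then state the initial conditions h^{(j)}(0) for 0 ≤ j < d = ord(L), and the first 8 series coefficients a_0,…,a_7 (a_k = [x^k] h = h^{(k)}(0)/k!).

L = (-2 - 4·x) + Dx  (order 1).
h: a_k = -3, -6, -12, -16, -20, -104/5, -304/15, -1856/105, …
ICs: h(0) = -3.

f: a_k = -3, -6, -6, -4, -2, -4/5, -4/15, -8/105, …
Change of var in L_f (x↦r) gives L₀.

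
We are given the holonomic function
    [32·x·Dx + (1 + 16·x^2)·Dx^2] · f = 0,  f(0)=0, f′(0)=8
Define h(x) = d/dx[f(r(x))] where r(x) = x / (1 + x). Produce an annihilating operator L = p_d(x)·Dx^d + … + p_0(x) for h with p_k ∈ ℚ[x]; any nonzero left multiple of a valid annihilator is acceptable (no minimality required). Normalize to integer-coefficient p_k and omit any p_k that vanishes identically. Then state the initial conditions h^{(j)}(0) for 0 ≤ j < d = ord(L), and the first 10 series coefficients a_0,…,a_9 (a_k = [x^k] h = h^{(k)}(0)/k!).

f: a_k = 0, 8, 0, -128/3, 0, 2048/5, 0, -32768/7, 0, 524288/9, …
Substitute x→r, Dx→(1/r')Dx; clear ⇒ L₀.
Derive L from L₀ (diff closure).
L = (2 + 34·x) + (1 + 2·x + 17·x^2)·Dx  (order 1).
h: a_k = 8, -16, -104, 480, 808, -9776, 5816, 154560, -407992, -1811536, …
ICs: h(0) = 8.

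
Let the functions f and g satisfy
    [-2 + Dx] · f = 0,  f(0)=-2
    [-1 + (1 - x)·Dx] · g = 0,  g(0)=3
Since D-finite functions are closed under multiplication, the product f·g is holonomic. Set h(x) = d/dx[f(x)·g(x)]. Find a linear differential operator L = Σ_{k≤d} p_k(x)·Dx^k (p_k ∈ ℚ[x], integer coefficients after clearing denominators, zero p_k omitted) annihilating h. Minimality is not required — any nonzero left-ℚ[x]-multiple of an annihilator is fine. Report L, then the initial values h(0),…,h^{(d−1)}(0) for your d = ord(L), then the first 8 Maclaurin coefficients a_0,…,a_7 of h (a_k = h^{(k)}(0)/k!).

f: a_k = -2, -4, -4, -8/3, -4/3, -8/15, -8/45, -16/315, …
g: a_k = 3, 3, 3, 3, 3, 3, 3, 3, …
f·g: L₀ = L_f ⊗_s L_g, ord ≤ 1·1.
Derive L from L₀ (diff closure).
L = (10 - 12·x + 4·x^2) + (-3 + 5·x - 2·x^2)·Dx  (order 1).
h: a_k = -18, -60, -114, -168, -218, -1324/5, -310, -37232/105, …
ICs: h(0) = -18.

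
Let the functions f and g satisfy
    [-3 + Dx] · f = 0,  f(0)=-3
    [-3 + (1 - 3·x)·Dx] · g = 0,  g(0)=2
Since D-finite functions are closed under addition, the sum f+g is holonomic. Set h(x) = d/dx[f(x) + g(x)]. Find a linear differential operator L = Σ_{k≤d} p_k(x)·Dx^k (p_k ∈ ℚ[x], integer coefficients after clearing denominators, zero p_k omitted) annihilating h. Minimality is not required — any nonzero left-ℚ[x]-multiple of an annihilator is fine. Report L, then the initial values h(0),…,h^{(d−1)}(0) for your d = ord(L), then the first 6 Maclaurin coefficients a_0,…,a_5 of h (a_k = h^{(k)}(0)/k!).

L = (36 + 54·x) + (-15 - 18·x + 27·x^2)·Dx + (1 - 9·x^2)·Dx^2  (order 2).
h: a_k = -3, 9, 243/2, 1215/2, 19197/8, 349191/40, …
ICs: h(0) = -3, h′(0) = 9.

f: a_k = -3, -9, -27/2, -27/2, -81/8, -243/40, …
g: a_k = 2, 6, 18, 54, 162, 486, …
Sum ⇒ L₀ = lclm(L_f,L_g) in ℚ(x)⟨Dx⟩.
Derive L from L₀ (diff closure).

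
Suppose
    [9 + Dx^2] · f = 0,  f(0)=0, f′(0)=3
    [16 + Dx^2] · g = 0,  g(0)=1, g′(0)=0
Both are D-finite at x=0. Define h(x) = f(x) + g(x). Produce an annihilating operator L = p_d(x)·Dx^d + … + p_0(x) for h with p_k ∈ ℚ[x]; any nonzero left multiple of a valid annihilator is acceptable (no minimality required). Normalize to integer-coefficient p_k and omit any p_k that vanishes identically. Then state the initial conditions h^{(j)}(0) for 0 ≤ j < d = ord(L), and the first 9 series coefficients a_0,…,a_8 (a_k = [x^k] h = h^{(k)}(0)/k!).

f: a_k = 0, 3, 0, -9/2, 0, 81/40, 0, -243/560, 0, …
g: a_k = 1, 0, -8, 0, 32/3, 0, -256/45, 0, 512/315, …
Sum ⇒ L₀ = lclm(L_f,L_g) in ℚ(x)⟨Dx⟩.
L = 144 + 25·Dx^2 + Dx^4  (order 4).
h: a_k = 1, 3, -8, -9/2, 32/3, 81/40, -256/45, -243/560, 512/315, …
ICs: h(0) = 1, h′(0) = 3, h′′(0) = -16, h′′′(0) = -27.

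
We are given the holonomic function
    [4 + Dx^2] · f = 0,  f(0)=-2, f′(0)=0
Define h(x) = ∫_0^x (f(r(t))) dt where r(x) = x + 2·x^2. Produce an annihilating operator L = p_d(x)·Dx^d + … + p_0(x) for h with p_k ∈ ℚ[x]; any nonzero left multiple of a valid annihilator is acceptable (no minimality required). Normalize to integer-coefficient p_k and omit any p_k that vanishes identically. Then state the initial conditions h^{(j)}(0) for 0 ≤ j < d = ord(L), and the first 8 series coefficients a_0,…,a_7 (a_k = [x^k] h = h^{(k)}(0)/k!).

f: a_k = -2, 0, 4, 0, -4/3, 0, 8/45, 0, …
h₀=f(r): pull back L_f along r ⇒ L₀.
Integrate: L := L₀·Dx.
L = (4 + 48·x + 192·x^2 + 256·x^3)·Dx - 4·Dx^2 + (1 + 4·x)·Dx^3  (order 3).
h: a_k = 0, -2, 0, 4/3, 4, 44/15, -16/9, -1432/315, …
ICs: h(0) = 0, h′(0) = -2, h′′(0) = 0.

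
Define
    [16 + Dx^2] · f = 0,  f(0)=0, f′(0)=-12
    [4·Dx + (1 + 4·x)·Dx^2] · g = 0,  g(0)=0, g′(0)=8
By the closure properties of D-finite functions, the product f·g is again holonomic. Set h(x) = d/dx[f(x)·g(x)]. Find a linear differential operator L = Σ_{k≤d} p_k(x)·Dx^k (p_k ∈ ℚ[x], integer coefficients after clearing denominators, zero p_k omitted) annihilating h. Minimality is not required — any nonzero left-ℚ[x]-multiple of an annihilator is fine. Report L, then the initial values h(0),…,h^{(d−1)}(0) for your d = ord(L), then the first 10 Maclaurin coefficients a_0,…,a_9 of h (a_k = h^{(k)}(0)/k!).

f: a_k = 0, -12, 0, 32, 0, -128/5, 0, 1024/105, 0, -2048/945, …
g: a_k = 0, 8, -16, 128/3, -128, 2048/5, -4096/3, 32768/7, -16384, 524288/9, …
h₀=f·g: eliminate ⇒ L₀, order ≤ 2·2.
Derive L from L₀ (diff closure).
L = (-6400 - 45056·x - 172032·x^2 + 196608·x^3 + 2818048·x^4 + 6291456·x^5 + 4194304·x^6) + (-1536 - 8192·x + 20480·x^2 + 245760·x^3 + 655360·x^4 + 524288·x^5)·Dx + (-448 - 2816·x - 3584·x^2 + 73728·x^3 + 401408·x^4 + 786432·x^5 + 524288·x^6)·Dx^2 + (-96 - 512·x + 1280·x^2 + 15360·x^3 + 40960·x^4 + 32768·x^5)·Dx^3 + (-3 + 448·x^2 + 3840·x^3 + 14080·x^4 + 24576·x^5 + 16384·x^6)·Dx^4  (order 4).
h: a_k = 0, -192, 576, -1024, 5120, -22528, 444416/5, -7405568/21, 9830400/7, -5285773312/945, …
ICs: h(0) = 0, h′(0) = -192, h′′(0) = 1152, h′′′(0) = -6144.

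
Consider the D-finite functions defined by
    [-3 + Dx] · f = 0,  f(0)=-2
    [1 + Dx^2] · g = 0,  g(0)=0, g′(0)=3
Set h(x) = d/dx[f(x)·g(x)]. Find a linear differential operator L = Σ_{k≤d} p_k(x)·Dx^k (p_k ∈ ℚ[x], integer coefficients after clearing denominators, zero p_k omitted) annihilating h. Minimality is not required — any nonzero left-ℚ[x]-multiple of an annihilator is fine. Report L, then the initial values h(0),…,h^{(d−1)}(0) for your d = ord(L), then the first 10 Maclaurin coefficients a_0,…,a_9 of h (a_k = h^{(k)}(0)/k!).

f: a_k = -2, -6, -9, -9, -27/4, -81/20, -81/40, -243/280, -729/2240, -243/2240, …
g: a_k = 0, 3, 0, -1/2, 0, 1/40, 0, -1/1680, 0, 1/120960, …
L₀ := L_f ⊗_s L_g (sym. prod.), ord ≤ 2.
Differentiate: ansatz ord ≤ ord L₀ ⇒ L.
L = 10 - 6·Dx + Dx^2  (order 2).
h: a_k = -6, -36, -78, -96, -79, -234/5, -307/15, -32/5, -481/420, 79/630, …
ICs: h(0) = -6, h′(0) = -36.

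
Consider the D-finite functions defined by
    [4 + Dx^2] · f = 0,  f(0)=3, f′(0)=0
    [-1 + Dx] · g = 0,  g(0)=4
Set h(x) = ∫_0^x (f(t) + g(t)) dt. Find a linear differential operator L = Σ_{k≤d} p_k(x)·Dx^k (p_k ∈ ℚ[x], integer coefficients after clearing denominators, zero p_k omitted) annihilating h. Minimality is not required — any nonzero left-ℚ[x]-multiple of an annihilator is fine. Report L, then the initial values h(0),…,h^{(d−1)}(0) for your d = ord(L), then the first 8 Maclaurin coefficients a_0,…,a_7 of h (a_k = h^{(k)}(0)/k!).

f: a_k = 3, 0, -6, 0, 2, 0, -4/15, 0, …
g: a_k = 4, 4, 2, 2/3, 1/6, 1/30, 1/180, 1/1260, …
h₀=f+g: left-lcm gives L₀, ord ≤ 3.
h=∫₀ˣh₀: take L = L₀·Dx.
L = -4·Dx + 4·Dx^2 - Dx^3 + Dx^4  (order 4).
h: a_k = 0, 7, 2, -4/3, 1/6, 13/30, 1/180, -47/1260, …
ICs: h(0) = 0, h′(0) = 7, h′′(0) = 4, h′′′(0) = -8.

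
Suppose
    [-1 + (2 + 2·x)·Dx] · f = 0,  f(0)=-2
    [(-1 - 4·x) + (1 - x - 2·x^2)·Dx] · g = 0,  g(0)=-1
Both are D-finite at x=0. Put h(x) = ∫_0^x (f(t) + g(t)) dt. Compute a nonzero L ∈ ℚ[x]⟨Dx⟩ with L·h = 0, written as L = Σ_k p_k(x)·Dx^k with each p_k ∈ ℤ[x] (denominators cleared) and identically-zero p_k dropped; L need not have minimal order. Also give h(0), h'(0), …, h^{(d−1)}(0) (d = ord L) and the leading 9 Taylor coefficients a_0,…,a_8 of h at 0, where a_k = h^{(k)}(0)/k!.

f: a_k = -2, -1, 1/4, -1/8, 5/64, -7/128, 21/512, -33/1024, 429/16384, …
g: a_k = -1, -1, -3, -5, -11, -21, -43, -85, -171, …
Sum ⇒ L₀ = lclm(L_f,L_g) in ℚ(x)⟨Dx⟩.
Integrate: L := L₀·Dx.
L = (13 + 26·x + 40·x^2)·Dx + (-25 - 69·x - 144·x^2 - 100·x^3)·Dx^2 + (2 + 20·x - 6·x^2 - 64·x^3 - 40·x^4)·Dx^3  (order 3).
h: a_k = 0, -3, -1, -11/12, -41/32, -699/320, -2695/768, -21995/3584, -87073/8192, …
ICs: h(0) = 0, h′(0) = -3, h′′(0) = -2.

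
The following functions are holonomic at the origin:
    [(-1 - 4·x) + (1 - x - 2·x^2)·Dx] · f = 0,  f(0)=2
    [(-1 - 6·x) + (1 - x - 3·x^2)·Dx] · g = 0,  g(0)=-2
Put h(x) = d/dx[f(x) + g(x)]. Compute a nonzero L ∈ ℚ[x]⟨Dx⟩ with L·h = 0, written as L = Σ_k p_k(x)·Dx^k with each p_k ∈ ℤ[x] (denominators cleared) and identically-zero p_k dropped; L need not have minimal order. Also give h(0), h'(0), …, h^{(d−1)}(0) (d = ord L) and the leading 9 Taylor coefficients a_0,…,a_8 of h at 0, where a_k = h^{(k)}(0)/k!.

f: a_k = 2, 2, 6, 10, 22, 42, 86, 170, 342, …
g: a_k = -2, -2, -8, -14, -38, -80, -194, -434, -1016, …
L₀ := lclm(L_f,L_g); ord L₀ ≤ 1+1.
h=h₀': d/dx-closure on L₀ ⇒ L.
L = (-6 - 264·x - 360·x^2 - 1176·x^3 - 2406·x^4 - 3600·x^5 + 1296·x^6) + (6 + 54·x + 114·x^2 + 96·x^3 + 27·x^4 - 2334·x^5 - 1872·x^6 + 864·x^7)·Dx + (-1 + 2·x - 11·x^2 - 18·x^3 + 158·x^4 + 61·x^5 - 377·x^6 - 168·x^7 + 108·x^8)·Dx^2  (order 2).
h: a_k = 0, -4, -12, -64, -190, -648, -1848, -5392, -14724, …
ICs: h(0) = 0, h′(0) = -4.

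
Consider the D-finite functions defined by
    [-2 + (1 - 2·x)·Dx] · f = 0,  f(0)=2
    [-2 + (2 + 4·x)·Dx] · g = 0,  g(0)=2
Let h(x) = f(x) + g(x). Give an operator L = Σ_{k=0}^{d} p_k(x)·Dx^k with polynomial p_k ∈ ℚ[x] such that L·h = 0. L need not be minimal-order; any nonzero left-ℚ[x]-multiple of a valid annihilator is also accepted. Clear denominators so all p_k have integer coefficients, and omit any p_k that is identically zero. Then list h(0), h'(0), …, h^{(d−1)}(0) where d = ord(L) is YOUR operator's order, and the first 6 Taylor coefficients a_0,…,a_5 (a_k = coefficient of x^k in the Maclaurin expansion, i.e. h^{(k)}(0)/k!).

L = (-10 - 12·x) + (9 + 28·x + 36·x^2)·Dx + (-1 - 6·x + 4·x^2 + 24·x^3)·Dx^2  (order 2).
h: a_k = 4, 6, 7, 17, 123/4, 263/4, …
ICs: h(0) = 4, h′(0) = 6.

f: a_k = 2, 4, 8, 16, 32, 64, …
g: a_k = 2, 2, -1, 1, -5/4, 7/4, …
Sum ⇒ L₀ = lclm(L_f,L_g) in ℚ(x)⟨Dx⟩.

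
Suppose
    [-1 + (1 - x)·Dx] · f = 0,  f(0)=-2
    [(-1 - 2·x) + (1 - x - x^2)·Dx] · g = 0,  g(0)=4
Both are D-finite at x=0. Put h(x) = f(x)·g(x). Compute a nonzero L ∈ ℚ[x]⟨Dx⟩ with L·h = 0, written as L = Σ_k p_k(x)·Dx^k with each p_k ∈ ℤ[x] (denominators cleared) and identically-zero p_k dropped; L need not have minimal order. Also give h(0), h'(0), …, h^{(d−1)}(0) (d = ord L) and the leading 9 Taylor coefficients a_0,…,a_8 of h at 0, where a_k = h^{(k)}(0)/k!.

L = (-2 + 3·x^2) + (1 - 2·x + x^3)·Dx  (order 1).
h: a_k = -8, -16, -32, -56, -96, -160, -264, -432, -704, …
ICs: h(0) = -8.

f: a_k = -2, -2, -2, -2, -2, -2, -2, -2, -2, …
g: a_k = 4, 4, 8, 12, 20, 32, 52, 84, 136, …
Sym-product of L_f,L_g gives L₀ (≤ ord 1).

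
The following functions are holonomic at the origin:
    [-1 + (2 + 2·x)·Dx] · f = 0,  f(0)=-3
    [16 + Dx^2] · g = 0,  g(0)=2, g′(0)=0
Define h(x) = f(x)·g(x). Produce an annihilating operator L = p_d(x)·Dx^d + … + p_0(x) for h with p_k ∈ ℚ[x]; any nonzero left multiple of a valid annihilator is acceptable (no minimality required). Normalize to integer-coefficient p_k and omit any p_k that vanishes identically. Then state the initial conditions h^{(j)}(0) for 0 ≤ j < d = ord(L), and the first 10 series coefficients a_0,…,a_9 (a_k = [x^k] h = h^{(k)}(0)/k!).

f: a_k = -3, -3/2, 3/8, -3/16, 15/128, -21/256, 63/1024, -99/2048, 1287/32768, -2145/65536, …
g: a_k = 2, 0, -16, 0, 64/3, 0, -512/45, 0, 1024/315, 0, …
f·g: L₀ = L_f ⊗_s L_g, ord ≤ 1·2.
L = (67 + 128·x + 64·x^2) + (-4 - 4·x)·Dx + (4 + 8·x + 4·x^2)·Dx^2  (order 2).
h: a_k = -6, -3, 195/4, 189/8, -4465/64, -3733/128, 310129/7680, 219379/15360, -21374753/1720320, -4340803/1146880, …
ICs: h(0) = -6, h′(0) = -3.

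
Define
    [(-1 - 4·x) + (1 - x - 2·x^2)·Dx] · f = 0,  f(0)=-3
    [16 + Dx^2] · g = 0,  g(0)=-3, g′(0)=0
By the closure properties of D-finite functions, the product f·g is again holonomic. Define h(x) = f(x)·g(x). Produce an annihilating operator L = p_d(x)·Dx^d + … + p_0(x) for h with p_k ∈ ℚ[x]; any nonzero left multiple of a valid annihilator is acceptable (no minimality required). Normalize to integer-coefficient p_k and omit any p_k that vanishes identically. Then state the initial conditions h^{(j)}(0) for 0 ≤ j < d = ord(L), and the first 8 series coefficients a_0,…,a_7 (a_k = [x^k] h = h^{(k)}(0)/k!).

f: a_k = -3, -3, -9, -15, -33, -63, -129, -255, …
g: a_k = -3, 0, 24, 0, -32, 0, 256/15, 0, …
Sym-product of L_f,L_g gives L₀ (≤ ord 2).
L = (-12 + 16·x + 32·x^2) + (2 + 8·x)·Dx + (-1 + x + 2·x^2)·Dx^2  (order 2).
h: a_k = 9, 9, -45, -27, -21, -75, -841/5, -1591/5, …
ICs: h(0) = 9, h′(0) = 9.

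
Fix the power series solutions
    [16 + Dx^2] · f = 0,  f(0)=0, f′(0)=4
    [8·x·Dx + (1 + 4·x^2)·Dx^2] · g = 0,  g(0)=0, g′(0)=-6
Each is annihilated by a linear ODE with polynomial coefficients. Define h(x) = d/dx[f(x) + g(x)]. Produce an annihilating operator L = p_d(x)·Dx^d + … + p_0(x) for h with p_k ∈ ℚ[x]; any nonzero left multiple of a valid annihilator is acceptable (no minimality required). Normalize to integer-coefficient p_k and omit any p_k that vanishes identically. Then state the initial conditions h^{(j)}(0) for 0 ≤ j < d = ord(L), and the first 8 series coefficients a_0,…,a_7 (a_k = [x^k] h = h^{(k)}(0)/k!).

L = (-512·x + 5120·x^3 + 4096·x^5) + (16 + 512·x^2 + 2304·x^4 + 2048·x^6)·Dx + (-32·x + 320·x^3 + 256·x^5)·Dx^2 + (1 + 32·x^2 + 144·x^4 + 128·x^6)·Dx^3  (order 3).
h: a_k = -2, 0, -8, 0, -160/3, 0, 16256/45, 0, …
ICs: h(0) = -2, h′(0) = 0, h′′(0) = -16.

f: a_k = 0, 4, 0, -32/3, 0, 128/15, 0, -1024/315, …
g: a_k = 0, -6, 0, 8, 0, -96/5, 0, 384/7, …
Sum ⇒ L₀ = lclm(L_f,L_g) in ℚ(x)⟨Dx⟩.
Differentiate: ansatz ord ≤ ord L₀ ⇒ L.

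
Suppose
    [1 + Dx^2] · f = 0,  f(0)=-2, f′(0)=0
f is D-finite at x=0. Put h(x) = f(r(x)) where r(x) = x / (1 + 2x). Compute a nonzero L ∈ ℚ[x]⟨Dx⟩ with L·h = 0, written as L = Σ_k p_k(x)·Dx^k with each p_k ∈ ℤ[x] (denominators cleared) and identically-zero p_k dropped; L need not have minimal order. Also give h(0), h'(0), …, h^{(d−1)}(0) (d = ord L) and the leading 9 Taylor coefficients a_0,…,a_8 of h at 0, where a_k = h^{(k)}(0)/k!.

f: a_k = -2, 0, 1, 0, -1/12, 0, 1/360, 0, -1/20160, …
Substitute x→r, Dx→(1/r')Dx; clear ⇒ L₀.
L = 1 + (4 + 24·x + 48·x^2 + 32·x^3)·Dx + (1 + 8·x + 24·x^2 + 32·x^3 + 16·x^4)·Dx^2  (order 2).
h: a_k = -2, 0, 1, -4, 143/12, -94/3, 27601/360, -1787/10, 8095583/20160, …
ICs: h(0) = -2, h′(0) = 0.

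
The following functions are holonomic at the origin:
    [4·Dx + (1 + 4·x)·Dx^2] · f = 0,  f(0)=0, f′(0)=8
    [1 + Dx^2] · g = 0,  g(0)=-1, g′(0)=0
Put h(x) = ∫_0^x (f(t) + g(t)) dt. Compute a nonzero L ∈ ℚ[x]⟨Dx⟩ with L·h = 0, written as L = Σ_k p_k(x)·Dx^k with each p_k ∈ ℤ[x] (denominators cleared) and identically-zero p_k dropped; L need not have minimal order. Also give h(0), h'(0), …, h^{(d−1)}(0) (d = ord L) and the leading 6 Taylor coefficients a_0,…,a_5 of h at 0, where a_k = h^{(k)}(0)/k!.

L = (388 + 32·x + 64·x^2)·Dx^2 + (33 + 140·x + 48·x^2 + 64·x^3)·Dx^3 + (388 + 32·x + 64·x^2)·Dx^4 + (33 + 140·x + 48·x^2 + 64·x^3)·Dx^5  (order 5).
h: a_k = 0, -1, 4, -31/6, 32/3, -3073/120, …
ICs: h(0) = 0, h′(0) = -1, h′′(0) = 8, h′′′(0) = -31, h′′′′(0) = 256.

f: a_k = 0, 8, -16, 128/3, -128, 2048/5, …
g: a_k = -1, 0, 1/2, 0, -1/24, 0, …
f+g: L₀ = lclm(L_f,L_g), ord ≤ 2+2.
h=∫h₀ ⇒ L = L₀·Dx.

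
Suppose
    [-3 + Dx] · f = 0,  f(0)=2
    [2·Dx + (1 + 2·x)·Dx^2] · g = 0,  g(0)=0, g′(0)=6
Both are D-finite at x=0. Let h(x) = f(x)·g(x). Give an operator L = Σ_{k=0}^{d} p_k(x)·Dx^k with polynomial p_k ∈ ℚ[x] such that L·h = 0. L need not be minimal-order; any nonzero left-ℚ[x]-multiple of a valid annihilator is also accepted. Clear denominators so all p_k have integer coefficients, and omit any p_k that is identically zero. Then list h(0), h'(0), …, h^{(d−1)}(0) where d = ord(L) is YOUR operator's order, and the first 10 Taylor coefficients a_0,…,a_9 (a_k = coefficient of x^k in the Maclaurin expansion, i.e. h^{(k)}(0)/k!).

L = (3 + 18·x) + (-4 - 12·x)·Dx + (1 + 2·x)·Dx^2  (order 2).
h: a_k = 0, 12, 24, 34, 24, 249/10, -1, 3411/140, -168/5, 218377/3360, …
ICs: h(0) = 0, h′(0) = 12.

f: a_k = 2, 6, 9, 9, 27/4, 81/20, 81/40, 243/280, 729/2240, 243/2240, …
g: a_k = 0, 6, -6, 8, -12, 96/5, -32, 384/7, -96, 512/3, …
h₀=f·g: eliminate ⇒ L₀, order ≤ 1·2.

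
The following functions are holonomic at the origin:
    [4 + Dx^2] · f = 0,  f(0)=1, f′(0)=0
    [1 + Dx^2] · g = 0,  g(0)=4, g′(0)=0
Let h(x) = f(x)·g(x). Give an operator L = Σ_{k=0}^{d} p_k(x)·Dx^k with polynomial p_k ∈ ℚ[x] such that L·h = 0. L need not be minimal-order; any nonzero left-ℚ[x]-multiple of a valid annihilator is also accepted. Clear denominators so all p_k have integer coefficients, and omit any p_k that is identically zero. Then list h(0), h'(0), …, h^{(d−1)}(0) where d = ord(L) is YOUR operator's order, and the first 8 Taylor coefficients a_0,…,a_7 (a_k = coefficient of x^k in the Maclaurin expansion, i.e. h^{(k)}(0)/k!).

L = 9 + 10·Dx^2 + Dx^4  (order 4).
h: a_k = 4, 0, -10, 0, 41/6, 0, -73/36, 0, …
ICs: h(0) = 4, h′(0) = 0, h′′(0) = -20, h′′′(0) = 0.

f: a_k = 1, 0, -2, 0, 2/3, 0, -4/45, 0, …
g: a_k = 4, 0, -2, 0, 1/6, 0, -1/180, 0, …
L₀ := L_f ⊗_s L_g (sym. prod.), ord ≤ 4.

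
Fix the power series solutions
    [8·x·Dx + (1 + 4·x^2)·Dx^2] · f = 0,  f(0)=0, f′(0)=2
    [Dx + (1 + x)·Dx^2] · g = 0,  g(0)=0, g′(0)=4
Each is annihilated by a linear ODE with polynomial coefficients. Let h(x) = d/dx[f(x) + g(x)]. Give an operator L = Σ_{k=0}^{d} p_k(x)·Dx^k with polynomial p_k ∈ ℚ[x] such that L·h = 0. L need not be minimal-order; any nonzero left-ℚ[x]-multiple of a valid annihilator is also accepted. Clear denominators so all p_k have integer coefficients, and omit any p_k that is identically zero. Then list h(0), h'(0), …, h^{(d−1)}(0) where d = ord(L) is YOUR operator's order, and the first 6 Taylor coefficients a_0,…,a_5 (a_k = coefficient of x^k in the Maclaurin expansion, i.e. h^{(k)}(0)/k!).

L = (-8 - 24·x + 96·x^2 + 32·x^3) + (-10 - 16·x + 72·x^2 + 192·x^3 + 64·x^4)·Dx + (-1 + 7·x + 8·x^2 + 32·x^3 + 48·x^4 + 16·x^5)·Dx^2  (order 2).
h: a_k = 6, -4, -4, -4, 36, -4, …
ICs: h(0) = 6, h′(0) = -4.

f: a_k = 0, 2, 0, -8/3, 0, 32/5, …
g: a_k = 0, 4, -2, 4/3, -1, 4/5, …
f+g: L₀ = lclm(L_f,L_g), ord ≤ 2+2.
Derive L from L₀ (diff closure).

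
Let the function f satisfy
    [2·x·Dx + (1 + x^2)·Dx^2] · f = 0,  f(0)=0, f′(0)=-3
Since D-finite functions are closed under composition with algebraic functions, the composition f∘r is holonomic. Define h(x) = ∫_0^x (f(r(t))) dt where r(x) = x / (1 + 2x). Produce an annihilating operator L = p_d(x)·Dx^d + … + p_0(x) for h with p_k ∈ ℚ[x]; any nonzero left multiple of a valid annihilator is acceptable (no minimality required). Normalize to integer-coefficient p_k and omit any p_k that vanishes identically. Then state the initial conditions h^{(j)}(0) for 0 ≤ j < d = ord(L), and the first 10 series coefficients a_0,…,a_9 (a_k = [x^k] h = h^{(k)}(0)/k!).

f: a_k = 0, -3, 0, 1, 0, -3/5, 0, 3/7, 0, -1/3, …
Change of var in L_f (x↦r) gives L₀.
Integrate: L := L₀·Dx.
L = (4 + 10·x)·Dx^2 + (1 + 4·x + 5·x^2)·Dx^3  (order 3).
h: a_k = 0, 0, -3/2, 2, -11/4, 18/5, -41/10, 22/7, 87/56, -14, …
ICs: h(0) = 0, h′(0) = 0, h′′(0) = -3.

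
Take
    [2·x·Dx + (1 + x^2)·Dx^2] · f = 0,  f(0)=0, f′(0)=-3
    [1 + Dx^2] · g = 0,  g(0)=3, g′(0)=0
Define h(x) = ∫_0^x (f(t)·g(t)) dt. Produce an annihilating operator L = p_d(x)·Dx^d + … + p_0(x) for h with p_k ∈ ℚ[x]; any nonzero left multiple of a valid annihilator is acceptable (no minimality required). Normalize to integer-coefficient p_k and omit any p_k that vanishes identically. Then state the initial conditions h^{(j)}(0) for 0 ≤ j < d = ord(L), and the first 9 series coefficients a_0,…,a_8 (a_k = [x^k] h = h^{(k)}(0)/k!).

L = (10 + 26·x^2 + 11·x^4 + 4·x^6 + x^8)·Dx + (12·x + 20·x^3 + 12·x^5 + 4·x^7)·Dx^2 + (12 + 32·x^2 + 18·x^4 + 8·x^6 + 2·x^8)·Dx^3 + (12·x + 20·x^3 + 12·x^5 + 4·x^7)·Dx^4 + (2 + 6·x^2 + 7·x^4 + 4·x^6 + x^8)·Dx^5  (order 5).
h: a_k = 0, 0, -9/2, 0, 15/8, 0, -49/80, 0, 1301/4480, …
ICs: h(0) = 0, h′(0) = 0, h′′(0) = -9, h′′′(0) = 0, h′′′′(0) = 45.

f: a_k = 0, -3, 0, 1, 0, -3/5, 0, 3/7, 0, …
g: a_k = 3, 0, -3/2, 0, 1/8, 0, -1/240, 0, 1/13440, …
f·g: L₀ = L_f ⊗_s L_g, ord ≤ 2·2.
Integrate: L := L₀·Dx.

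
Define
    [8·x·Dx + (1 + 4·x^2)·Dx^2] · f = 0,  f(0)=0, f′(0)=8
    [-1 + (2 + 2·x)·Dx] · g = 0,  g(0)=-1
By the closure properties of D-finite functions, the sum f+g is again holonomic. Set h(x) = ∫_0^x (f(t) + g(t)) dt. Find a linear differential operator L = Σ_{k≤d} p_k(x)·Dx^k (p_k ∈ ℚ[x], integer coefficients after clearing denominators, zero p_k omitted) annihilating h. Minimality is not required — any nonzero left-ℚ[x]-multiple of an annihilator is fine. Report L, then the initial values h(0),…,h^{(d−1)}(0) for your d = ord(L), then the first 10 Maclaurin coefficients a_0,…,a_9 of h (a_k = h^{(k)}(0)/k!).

f: a_k = 0, 8, 0, -32/3, 0, 128/5, 0, -512/7, 0, 2048/9, …
g: a_k = -1, -1/2, 1/8, -1/16, 5/128, -7/256, 21/1024, -33/2048, 429/32768, -715/65536, …
Weyl lclm of L_f,L_g ⇒ L₀ (ord ≤ 3).
h=∫h₀ ⇒ L = L₀·Dx.
L = (-16 - 40·x + 192·x^2 + 96·x^3)·Dx^2 + (-35 - 64·x + 328·x^2 + 768·x^3 + 336·x^4)·Dx^3 + (-2 + 30·x + 48·x^2 + 144·x^3 + 224·x^4 + 96·x^5)·Dx^4  (order 4).
h: a_k = 0, -1, 15/4, 1/24, -515/192, 1/128, 10911/2560, 3/1024, -1048807/114688, 143/98304, …
ICs: h(0) = 0, h′(0) = -1, h′′(0) = 15/2, h′′′(0) = 1/4.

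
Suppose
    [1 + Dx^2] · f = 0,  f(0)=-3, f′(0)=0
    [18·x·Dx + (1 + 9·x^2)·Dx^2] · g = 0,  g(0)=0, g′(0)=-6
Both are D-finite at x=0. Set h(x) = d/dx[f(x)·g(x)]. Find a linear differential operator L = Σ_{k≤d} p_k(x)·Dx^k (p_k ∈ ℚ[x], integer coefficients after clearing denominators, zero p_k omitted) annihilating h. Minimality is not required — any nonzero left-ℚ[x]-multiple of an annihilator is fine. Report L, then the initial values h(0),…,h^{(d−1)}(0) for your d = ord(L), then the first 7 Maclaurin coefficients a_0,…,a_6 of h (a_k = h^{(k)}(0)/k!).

f: a_k = -3, 0, 3/2, 0, -1/8, 0, 1/240, …
g: a_k = 0, -6, 0, 18, 0, -486/5, 0, …
Sym-product of L_f,L_g gives L₀ (≤ ord 4).
h₀' ⇒ L via d/dx closure of L₀.
L = (38998 + 738774·x^2 + 15162957·x^4 + 3032640·x^6 - 78732·x^8 - 1771470·x^10 + 531441·x^12) + (20772·x + 1033884·x^3 + 7902360·x^5 + 2624400·x^7 + 1180980·x^9 + 2125764·x^11)·Dx + (39368 + 755028·x^2 + 15369750·x^4 + 3887028·x^6 + 314928·x^8 - 1417176·x^10 + 1062882·x^12)·Dx^2 + (20772·x + 1033884·x^3 + 7902360·x^5 + 2624400·x^7 + 1180980·x^9 + 2125764·x^11)·Dx^3 + (370 + 16254·x^2 + 206793·x^4 + 854388·x^6 + 393660·x^8 + 354294·x^10 + 531441·x^12)·Dx^4  (order 4).
h: a_k = 18, 0, -189, 0, 6387/4, 0, -566341/40, …
ICs: h(0) = 18, h′(0) = 0, h′′(0) = -378, h′′′(0) = 0.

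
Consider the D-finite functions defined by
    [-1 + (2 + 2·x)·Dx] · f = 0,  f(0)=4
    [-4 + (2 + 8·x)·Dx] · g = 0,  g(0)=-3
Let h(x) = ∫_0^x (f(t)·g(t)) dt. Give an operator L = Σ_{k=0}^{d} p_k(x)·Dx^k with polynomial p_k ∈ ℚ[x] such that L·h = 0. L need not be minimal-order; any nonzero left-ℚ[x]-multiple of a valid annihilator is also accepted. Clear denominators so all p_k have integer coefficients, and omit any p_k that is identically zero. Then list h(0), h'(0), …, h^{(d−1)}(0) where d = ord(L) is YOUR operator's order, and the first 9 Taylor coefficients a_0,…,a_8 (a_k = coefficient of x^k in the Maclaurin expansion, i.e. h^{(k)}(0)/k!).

L = (-5 - 8·x)·Dx + (2 + 10·x + 8·x^2)·Dx^2  (order 2).
h: a_k = 0, -12, -15, 9/2, -135/16, 2943/160, -5715/128, 210087/1792, -1337175/4096, …
ICs: h(0) = 0, h′(0) = -12.

f: a_k = 4, 2, -1/2, 1/4, -5/32, 7/64, -21/256, 33/512, -429/8192, …
g: a_k = -3, -6, 6, -12, 30, -84, 252, -792, 2574, …
Sym-product of L_f,L_g gives L₀ (≤ ord 1).
h=∫₀ˣh₀: take L = L₀·Dx.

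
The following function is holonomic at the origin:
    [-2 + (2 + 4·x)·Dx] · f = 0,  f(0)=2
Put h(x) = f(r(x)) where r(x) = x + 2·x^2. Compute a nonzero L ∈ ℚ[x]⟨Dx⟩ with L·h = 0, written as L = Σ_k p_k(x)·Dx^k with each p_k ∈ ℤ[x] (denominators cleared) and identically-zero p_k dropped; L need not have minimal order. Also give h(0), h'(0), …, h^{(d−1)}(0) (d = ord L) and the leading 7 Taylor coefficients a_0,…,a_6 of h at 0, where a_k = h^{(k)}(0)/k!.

L = (-1 - 4·x) + (1 + 2·x + 4·x^2)·Dx  (order 1).
h: a_k = 2, 2, 3, -3, 3/4, 15/4, -57/8, …
ICs: h(0) = 2.

f: a_k = 2, 2, -1, 1, -5/4, 7/4, -21/8, …
Change of var in L_f (x↦r) gives L₀.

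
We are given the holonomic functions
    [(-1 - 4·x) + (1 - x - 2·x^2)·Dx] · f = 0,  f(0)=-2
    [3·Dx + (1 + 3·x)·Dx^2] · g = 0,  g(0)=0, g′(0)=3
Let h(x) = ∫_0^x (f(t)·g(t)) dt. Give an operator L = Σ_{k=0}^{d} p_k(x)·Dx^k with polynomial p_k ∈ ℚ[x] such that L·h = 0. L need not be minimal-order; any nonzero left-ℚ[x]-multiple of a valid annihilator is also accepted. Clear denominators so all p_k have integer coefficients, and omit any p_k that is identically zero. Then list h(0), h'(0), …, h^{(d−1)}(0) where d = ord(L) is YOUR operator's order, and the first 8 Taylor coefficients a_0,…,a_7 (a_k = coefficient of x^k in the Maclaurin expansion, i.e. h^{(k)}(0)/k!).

f: a_k = -2, -2, -6, -10, -22, -42, -86, -170, …
g: a_k = 0, 3, -9/2, 9, -81/4, 243/5, -243/2, 2187/7, …
L₀ := L_f ⊗_s L_g (sym. prod.), ord ≤ 2.
∫: right-multiply L₀ by Dx.
L = (7 + 24·x)·Dx + (-1 + 17·x + 30·x^2)·Dx^2 + (-1 - 2·x + 5·x^2 + 6·x^3)·Dx^3  (order 3).
h: a_k = 0, 0, -3, 1, -27/4, 39/10, -439/20, 1503/70, …
ICs: h(0) = 0, h′(0) = 0, h′′(0) = -6.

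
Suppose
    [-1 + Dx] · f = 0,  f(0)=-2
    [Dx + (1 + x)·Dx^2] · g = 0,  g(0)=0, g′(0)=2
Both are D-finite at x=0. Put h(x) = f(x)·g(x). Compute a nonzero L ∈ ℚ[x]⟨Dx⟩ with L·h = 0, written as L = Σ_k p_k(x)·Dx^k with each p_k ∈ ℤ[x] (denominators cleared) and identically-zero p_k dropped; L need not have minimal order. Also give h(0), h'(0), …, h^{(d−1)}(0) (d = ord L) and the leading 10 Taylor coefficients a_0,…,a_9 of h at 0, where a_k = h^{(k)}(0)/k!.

f: a_k = -2, -2, -1, -1/3, -1/12, -1/60, -1/360, -1/2520, -1/20160, -1/181440, …
g: a_k = 0, 2, -1, 2/3, -1/2, 2/5, -1/3, 2/7, -1/4, 2/9, …
Product ⇒ symmetric product L₀, ord ≤ 2.
L = x + (-1 - 2·x)·Dx + (1 + x)·Dx^2  (order 2).
h: a_k = 0, -4, -2, -4/3, 0, -3/10, 7/36, -23/126, 29/180, -629/4320, …
ICs: h(0) = 0, h′(0) = -4.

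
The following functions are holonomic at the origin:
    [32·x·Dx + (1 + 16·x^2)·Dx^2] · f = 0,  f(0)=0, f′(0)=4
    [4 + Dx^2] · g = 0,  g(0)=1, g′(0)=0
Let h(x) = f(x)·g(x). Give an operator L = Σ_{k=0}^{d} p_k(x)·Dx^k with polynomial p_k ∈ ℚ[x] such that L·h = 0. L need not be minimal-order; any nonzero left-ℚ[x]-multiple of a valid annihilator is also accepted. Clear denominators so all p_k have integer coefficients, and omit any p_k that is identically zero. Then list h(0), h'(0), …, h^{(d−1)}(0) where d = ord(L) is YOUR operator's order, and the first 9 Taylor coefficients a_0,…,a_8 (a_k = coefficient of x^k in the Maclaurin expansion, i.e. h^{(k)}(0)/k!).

f: a_k = 0, 4, 0, -64/3, 0, 1024/5, 0, -16384/7, 0, …
g: a_k = 1, 0, -2, 0, 2/3, 0, -4/45, 0, 2/315, …
Product ⇒ symmetric product L₀, ord ≤ 4.
L = (1360 + 60416·x^2 + 106496·x^4 + 262144·x^6 + 1048576·x^8) + (2304·x + 45056·x^3 + 196608·x^5 + 1048576·x^7)·Dx + (360 + 15872·x^2 + 36864·x^4 + 131072·x^6 + 524288·x^8)·Dx^2 + (576·x + 11264·x^3 + 49152·x^5 + 262144·x^7)·Dx^3 + (5 + 192·x^2 + 2560·x^4 + 16384·x^6 + 65536·x^8)·Dx^4  (order 4).
h: a_k = 0, 4, 0, -88/3, 0, 3752/15, 0, -870896/315, 0, …
ICs: h(0) = 0, h′(0) = 4, h′′(0) = 0, h′′′(0) = -176.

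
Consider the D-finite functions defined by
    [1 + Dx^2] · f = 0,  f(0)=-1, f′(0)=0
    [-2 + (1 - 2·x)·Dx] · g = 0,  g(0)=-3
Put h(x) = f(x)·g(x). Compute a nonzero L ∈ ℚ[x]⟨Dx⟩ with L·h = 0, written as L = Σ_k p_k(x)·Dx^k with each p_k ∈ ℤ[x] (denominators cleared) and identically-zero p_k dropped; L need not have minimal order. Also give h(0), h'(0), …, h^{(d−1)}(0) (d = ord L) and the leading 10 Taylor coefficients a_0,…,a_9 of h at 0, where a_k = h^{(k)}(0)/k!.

L = (-1 + 2·x) + 4·Dx + (-1 + 2·x)·Dx^2  (order 2).
h: a_k = 3, 6, 21/2, 21, 337/8, 337/4, 40439/240, 40439/120, 9058337/13440, 9058337/6720, …
ICs: h(0) = 3, h′(0) = 6.

f: a_k = -1, 0, 1/2, 0, -1/24, 0, 1/720, 0, -1/40320, 0, …
g: a_k = -3, -6, -12, -24, -48, -96, -192, -384, -768, -1536, …
L₀ := L_f ⊗_s L_g (sym. prod.), ord ≤ 2.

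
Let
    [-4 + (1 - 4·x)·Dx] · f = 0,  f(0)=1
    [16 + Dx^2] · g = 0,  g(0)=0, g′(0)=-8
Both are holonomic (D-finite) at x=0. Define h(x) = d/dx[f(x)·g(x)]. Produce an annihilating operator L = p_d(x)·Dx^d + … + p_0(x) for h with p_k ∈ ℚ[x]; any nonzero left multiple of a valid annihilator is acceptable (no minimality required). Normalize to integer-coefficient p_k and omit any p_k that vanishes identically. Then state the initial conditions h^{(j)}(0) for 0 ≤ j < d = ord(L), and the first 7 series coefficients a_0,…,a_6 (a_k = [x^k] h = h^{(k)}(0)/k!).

f: a_k = 1, 4, 16, 64, 256, 1024, 4096, …
g: a_k = 0, -8, 0, 64/3, 0, -256/15, 0, …
Product ⇒ symmetric product L₀, ord ≤ 2.
h₀' ⇒ L via d/dx closure of L₀.
L = (-16 - 128·x + 256·x^2) + (-8 + 32·x)·Dx + (1 - 8·x + 16·x^2)·Dx^2  (order 2).
h: a_k = -8, -64, -320, -5120/3, -25856/3, -206848/5, -8685568/45, …
ICs: h(0) = -8, h′(0) = -64.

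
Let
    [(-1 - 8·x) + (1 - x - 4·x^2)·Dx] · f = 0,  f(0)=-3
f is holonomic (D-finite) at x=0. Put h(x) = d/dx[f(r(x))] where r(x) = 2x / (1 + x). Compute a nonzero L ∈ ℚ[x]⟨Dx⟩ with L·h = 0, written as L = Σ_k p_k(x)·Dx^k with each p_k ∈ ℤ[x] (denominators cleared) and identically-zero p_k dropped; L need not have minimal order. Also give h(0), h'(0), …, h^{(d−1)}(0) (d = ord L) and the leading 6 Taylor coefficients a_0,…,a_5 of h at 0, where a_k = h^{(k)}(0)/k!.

L = (18 + 102·x + 918·x^2 + 578·x^3) + (-1 - 18·x + 306·x^3 + 289·x^4)·Dx  (order 1).
h: a_k = -6, -108, -306, -3672, -8670, -93636, …
ICs: h(0) = -6.

f: a_k = -3, -3, -15, -27, -87, -195, …
Substitute x→r, Dx→(1/r')Dx; clear ⇒ L₀.
Derive L from L₀ (diff closure).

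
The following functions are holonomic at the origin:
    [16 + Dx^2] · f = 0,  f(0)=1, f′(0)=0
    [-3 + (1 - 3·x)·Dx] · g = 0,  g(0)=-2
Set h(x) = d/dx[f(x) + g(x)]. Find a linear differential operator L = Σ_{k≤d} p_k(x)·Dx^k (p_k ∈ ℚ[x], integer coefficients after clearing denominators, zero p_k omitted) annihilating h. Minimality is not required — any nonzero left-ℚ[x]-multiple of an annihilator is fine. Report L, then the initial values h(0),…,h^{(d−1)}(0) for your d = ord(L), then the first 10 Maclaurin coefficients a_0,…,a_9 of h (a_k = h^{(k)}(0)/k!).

L = (5952 - 4608·x + 6912·x^2) + (-560 + 2448·x - 3456·x^2 + 3456·x^3)·Dx + (372 - 288·x + 432·x^2)·Dx^2 + (-35 + 153·x - 216·x^2 + 216·x^3)·Dx^3  (order 3).
h: a_k = -6, -52, -162, -1816/3, -2430, -131732/15, -30618, -33063344/315, -354294, -3348086492/2835, …
ICs: h(0) = -6, h′(0) = -52, h′′(0) = -324.

f: a_k = 1, 0, -8, 0, 32/3, 0, -256/45, 0, 512/315, 0, …
g: a_k = -2, -6, -18, -54, -162, -486, -1458, -4374, -13122, -39366, …
L₀ := lclm(L_f,L_g); ord L₀ ≤ 2+1.
h₀' ⇒ L via d/dx closure of L₀.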